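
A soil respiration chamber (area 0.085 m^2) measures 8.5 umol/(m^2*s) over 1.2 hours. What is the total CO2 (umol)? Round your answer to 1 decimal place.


Step 1: Convert time to seconds: 1.2 hr * 3600 = 4320.0 s
Step 2: Total = flux * area * time_s
Step 3: Total = 8.5 * 0.085 * 4320.0
Step 4: Total = 3121.2 umol

3121.2


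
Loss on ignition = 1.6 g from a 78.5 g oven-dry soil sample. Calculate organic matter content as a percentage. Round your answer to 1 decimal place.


Step 1: OM% = 100 * LOI / sample mass
Step 2: OM = 100 * 1.6 / 78.5
Step 3: OM = 2.0%

2.0


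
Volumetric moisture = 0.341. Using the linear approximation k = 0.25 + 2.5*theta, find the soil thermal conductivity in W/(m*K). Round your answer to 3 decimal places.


Step 1: k = 0.25 + 2.5 * theta
Step 2: k = 0.25 + 2.5 * 0.341
Step 3: k = 0.25 + 0.853
Step 4: k = 1.103 W/(m*K)

1.103


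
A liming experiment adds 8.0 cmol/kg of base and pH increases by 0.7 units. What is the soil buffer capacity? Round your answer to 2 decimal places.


Step 1: BC = change in base / change in pH
Step 2: BC = 8.0 / 0.7
Step 3: BC = 11.43 cmol/(kg*pH unit)

11.43


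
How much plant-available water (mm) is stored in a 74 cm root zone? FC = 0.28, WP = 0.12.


Step 1: Available water = (FC - WP) * depth * 10
Step 2: AW = (0.28 - 0.12) * 74 * 10
Step 3: AW = 0.16 * 74 * 10
Step 4: AW = 118.4 mm

118.4


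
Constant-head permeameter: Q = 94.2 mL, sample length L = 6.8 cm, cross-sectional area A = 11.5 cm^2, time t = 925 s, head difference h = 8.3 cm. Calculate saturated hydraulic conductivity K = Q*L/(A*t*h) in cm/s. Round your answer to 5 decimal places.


Step 1: K = Q * L / (A * t * h)
Step 2: Numerator = 94.2 * 6.8 = 640.56
Step 3: Denominator = 11.5 * 925 * 8.3 = 88291.25
Step 4: K = 640.56 / 88291.25 = 0.00726 cm/s

0.00726


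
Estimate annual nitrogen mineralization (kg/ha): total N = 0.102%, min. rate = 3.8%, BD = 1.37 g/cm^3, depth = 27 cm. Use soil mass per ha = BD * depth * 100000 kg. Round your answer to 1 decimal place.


Step 1: Soil mass per ha = BD * depth * 100000 = 1.37 * 27 * 100000 = 3699000 kg
Step 2: Total N pool = soil mass * N%/100 = 3699000 * 0.102/100 = 3772.98 kg/ha
Step 3: N mineralized = N pool * rate%/100 = 3772.98 * 3.8/100 = 143.4 kg/ha/yr

143.4


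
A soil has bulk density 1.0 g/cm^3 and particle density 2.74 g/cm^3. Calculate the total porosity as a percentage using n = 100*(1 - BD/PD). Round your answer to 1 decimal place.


Step 1: Formula: n = 100 * (1 - BD / PD)
Step 2: n = 100 * (1 - 1.0 / 2.74)
Step 3: n = 100 * (1 - 0.36496)
Step 4: n = 63.5%

63.5


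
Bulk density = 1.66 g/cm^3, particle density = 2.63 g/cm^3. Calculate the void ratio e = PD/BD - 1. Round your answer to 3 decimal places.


Step 1: e = PD / BD - 1
Step 2: e = 2.63 / 1.66 - 1
Step 3: e = 1.58434 - 1
Step 4: e = 0.584

0.584


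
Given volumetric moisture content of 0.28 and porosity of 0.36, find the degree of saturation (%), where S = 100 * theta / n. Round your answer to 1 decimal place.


Step 1: S = 100 * theta_v / n
Step 2: S = 100 * 0.28 / 0.36
Step 3: S = 77.8%

77.8


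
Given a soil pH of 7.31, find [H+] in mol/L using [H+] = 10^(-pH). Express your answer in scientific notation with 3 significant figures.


Step 1: [H+] = 10^(-pH)
Step 2: [H+] = 10^(-7.31)
Step 3: [H+] = 4.90e-08 mol/L

4.90e-08


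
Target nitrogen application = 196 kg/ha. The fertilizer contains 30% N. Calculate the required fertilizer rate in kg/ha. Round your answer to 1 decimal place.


Step 1: Fertilizer rate = target N / (N content / 100)
Step 2: Rate = 196 / (30 / 100)
Step 3: Rate = 196 / 0.3
Step 4: Rate = 653.3 kg/ha

653.3


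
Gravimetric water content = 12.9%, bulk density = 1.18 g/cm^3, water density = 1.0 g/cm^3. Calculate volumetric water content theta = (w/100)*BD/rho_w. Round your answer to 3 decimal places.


Step 1: theta = (w / 100) * BD / rho_w
Step 2: theta = (12.9 / 100) * 1.18 / 1.0
Step 3: theta = 0.129 * 1.18
Step 4: theta = 0.152

0.152


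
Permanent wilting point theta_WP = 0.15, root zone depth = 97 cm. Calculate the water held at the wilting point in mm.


Step 1: Water (mm) = theta_WP * depth * 10
Step 2: Water = 0.15 * 97 * 10
Step 3: Water = 145.5 mm

145.5


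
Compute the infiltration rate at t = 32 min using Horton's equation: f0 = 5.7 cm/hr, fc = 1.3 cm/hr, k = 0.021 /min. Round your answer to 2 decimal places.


Step 1: f = fc + (f0 - fc) * exp(-k * t)
Step 2: exp(-0.021 * 32) = 0.510686
Step 3: f = 1.3 + (5.7 - 1.3) * 0.510686
Step 4: f = 1.3 + 4.4 * 0.510686
Step 5: f = 3.55 cm/hr

3.55


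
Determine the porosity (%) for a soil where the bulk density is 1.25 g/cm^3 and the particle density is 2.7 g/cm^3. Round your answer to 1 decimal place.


Step 1: Formula: n = 100 * (1 - BD / PD)
Step 2: n = 100 * (1 - 1.25 / 2.7)
Step 3: n = 100 * (1 - 0.46296)
Step 4: n = 53.7%

53.7


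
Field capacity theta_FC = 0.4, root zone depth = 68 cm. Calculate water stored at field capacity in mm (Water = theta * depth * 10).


Step 1: Water (mm) = theta_FC * depth (cm) * 10
Step 2: Water = 0.4 * 68 * 10
Step 3: Water = 272.0 mm

272.0


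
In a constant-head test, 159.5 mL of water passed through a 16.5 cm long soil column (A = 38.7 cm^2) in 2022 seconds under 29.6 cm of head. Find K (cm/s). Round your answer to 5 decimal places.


Step 1: K = Q * L / (A * t * h)
Step 2: Numerator = 159.5 * 16.5 = 2631.75
Step 3: Denominator = 38.7 * 2022 * 29.6 = 2316241.44
Step 4: K = 2631.75 / 2316241.44 = 0.00114 cm/s

0.00114


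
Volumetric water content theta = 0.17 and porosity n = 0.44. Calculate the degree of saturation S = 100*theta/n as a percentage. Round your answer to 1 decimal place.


Step 1: S = 100 * theta_v / n
Step 2: S = 100 * 0.17 / 0.44
Step 3: S = 38.6%

38.6


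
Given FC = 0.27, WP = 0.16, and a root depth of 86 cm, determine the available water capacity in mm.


Step 1: Available water = (FC - WP) * depth * 10
Step 2: AW = (0.27 - 0.16) * 86 * 10
Step 3: AW = 0.11 * 86 * 10
Step 4: AW = 94.6 mm

94.6


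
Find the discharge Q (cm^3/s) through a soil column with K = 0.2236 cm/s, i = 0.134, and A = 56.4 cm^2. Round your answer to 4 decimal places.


Step 1: Apply Darcy's law: Q = K * i * A
Step 2: Q = 0.2236 * 0.134 * 56.4
Step 3: Q = 1.6899 cm^3/s

1.6899


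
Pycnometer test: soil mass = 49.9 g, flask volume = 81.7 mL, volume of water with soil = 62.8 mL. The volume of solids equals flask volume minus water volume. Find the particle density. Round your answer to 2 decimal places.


Step 1: Volume of solids = flask volume - water volume with soil
Step 2: V_solids = 81.7 - 62.8 = 18.9 mL
Step 3: Particle density = mass / V_solids = 49.9 / 18.9 = 2.64 g/cm^3

2.64


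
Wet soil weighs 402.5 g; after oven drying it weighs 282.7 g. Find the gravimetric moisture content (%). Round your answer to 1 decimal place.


Step 1: Water mass = wet - dry = 402.5 - 282.7 = 119.8 g
Step 2: w = 100 * water mass / dry mass
Step 3: w = 100 * 119.8 / 282.7 = 42.4%

42.4


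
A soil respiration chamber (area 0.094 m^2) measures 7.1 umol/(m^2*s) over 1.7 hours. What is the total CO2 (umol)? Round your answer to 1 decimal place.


Step 1: Convert time to seconds: 1.7 hr * 3600 = 6120.0 s
Step 2: Total = flux * area * time_s
Step 3: Total = 7.1 * 0.094 * 6120.0
Step 4: Total = 4084.5 umol

4084.5


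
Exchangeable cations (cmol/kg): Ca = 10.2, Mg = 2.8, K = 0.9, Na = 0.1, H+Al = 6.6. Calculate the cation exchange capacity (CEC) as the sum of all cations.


Step 1: CEC = Ca + Mg + K + Na + (H+Al)
Step 2: CEC = 10.2 + 2.8 + 0.9 + 0.1 + 6.6
Step 3: CEC = 20.6 cmol/kg

20.6


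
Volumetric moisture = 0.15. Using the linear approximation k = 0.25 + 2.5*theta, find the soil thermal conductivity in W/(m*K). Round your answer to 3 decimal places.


Step 1: k = 0.25 + 2.5 * theta
Step 2: k = 0.25 + 2.5 * 0.15
Step 3: k = 0.25 + 0.375
Step 4: k = 0.625 W/(m*K)

0.625


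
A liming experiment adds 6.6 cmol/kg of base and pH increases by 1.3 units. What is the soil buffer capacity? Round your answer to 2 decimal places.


Step 1: BC = change in base / change in pH
Step 2: BC = 6.6 / 1.3
Step 3: BC = 5.08 cmol/(kg*pH unit)

5.08


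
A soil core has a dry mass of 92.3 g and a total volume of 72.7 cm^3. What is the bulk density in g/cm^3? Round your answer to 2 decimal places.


Step 1: Identify the formula: BD = dry mass / volume
Step 2: Substitute values: BD = 92.3 / 72.7
Step 3: BD = 1.27 g/cm^3

1.27


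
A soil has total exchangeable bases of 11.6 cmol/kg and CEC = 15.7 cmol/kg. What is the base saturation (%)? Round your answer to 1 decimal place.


Step 1: BS = 100 * (sum of bases) / CEC
Step 2: BS = 100 * 11.6 / 15.7
Step 3: BS = 73.9%

73.9


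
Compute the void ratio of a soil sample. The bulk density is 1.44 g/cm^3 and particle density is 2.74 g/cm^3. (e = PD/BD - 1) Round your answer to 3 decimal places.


Step 1: e = PD / BD - 1
Step 2: e = 2.74 / 1.44 - 1
Step 3: e = 1.90278 - 1
Step 4: e = 0.903

0.903


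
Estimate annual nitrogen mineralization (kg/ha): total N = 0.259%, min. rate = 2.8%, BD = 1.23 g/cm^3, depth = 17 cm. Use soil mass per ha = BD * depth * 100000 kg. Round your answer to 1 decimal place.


Step 1: Soil mass per ha = BD * depth * 100000 = 1.23 * 17 * 100000 = 2091000 kg
Step 2: Total N pool = soil mass * N%/100 = 2091000 * 0.259/100 = 5415.69 kg/ha
Step 3: N mineralized = N pool * rate%/100 = 5415.69 * 2.8/100 = 151.6 kg/ha/yr

151.6


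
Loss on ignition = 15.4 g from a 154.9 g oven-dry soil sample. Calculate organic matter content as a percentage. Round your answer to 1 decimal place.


Step 1: OM% = 100 * LOI / sample mass
Step 2: OM = 100 * 15.4 / 154.9
Step 3: OM = 9.9%

9.9


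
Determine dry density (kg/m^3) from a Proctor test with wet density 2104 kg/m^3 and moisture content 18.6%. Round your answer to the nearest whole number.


Step 1: Dry density = wet density / (1 + w/100)
Step 2: Dry density = 2104 / (1 + 18.6/100)
Step 3: Dry density = 2104 / 1.186
Step 4: Dry density = 1774 kg/m^3

1774


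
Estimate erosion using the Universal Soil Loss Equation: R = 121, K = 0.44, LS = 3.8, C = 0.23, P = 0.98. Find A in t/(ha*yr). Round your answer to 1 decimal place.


Step 1: A = R * K * LS * C * P
Step 2: R * K = 121 * 0.44 = 53.24
Step 3: (R*K) * LS = 53.24 * 3.8 = 202.312
Step 4: * C * P = 202.312 * 0.23 * 0.98 = 45.6
Step 5: A = 45.6 t/(ha*yr)

45.6


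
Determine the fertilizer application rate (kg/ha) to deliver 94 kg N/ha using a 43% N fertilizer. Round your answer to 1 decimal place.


Step 1: Fertilizer rate = target N / (N content / 100)
Step 2: Rate = 94 / (43 / 100)
Step 3: Rate = 94 / 0.43
Step 4: Rate = 218.6 kg/ha

218.6


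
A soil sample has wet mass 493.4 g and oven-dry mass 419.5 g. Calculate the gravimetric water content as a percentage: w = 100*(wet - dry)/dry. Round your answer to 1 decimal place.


Step 1: Water mass = wet - dry = 493.4 - 419.5 = 73.9 g
Step 2: w = 100 * water mass / dry mass
Step 3: w = 100 * 73.9 / 419.5 = 17.6%

17.6


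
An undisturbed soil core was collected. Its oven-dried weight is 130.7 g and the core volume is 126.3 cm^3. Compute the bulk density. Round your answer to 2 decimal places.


Step 1: Identify the formula: BD = dry mass / volume
Step 2: Substitute values: BD = 130.7 / 126.3
Step 3: BD = 1.03 g/cm^3

1.03


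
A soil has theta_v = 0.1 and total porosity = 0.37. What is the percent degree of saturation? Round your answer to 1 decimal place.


Step 1: S = 100 * theta_v / n
Step 2: S = 100 * 0.1 / 0.37
Step 3: S = 27.0%

27.0


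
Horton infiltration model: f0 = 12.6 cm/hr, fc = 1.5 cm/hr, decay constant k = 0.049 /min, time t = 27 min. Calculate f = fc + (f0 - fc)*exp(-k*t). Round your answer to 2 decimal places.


Step 1: f = fc + (f0 - fc) * exp(-k * t)
Step 2: exp(-0.049 * 27) = 0.266335
Step 3: f = 1.5 + (12.6 - 1.5) * 0.266335
Step 4: f = 1.5 + 11.1 * 0.266335
Step 5: f = 4.46 cm/hr

4.46


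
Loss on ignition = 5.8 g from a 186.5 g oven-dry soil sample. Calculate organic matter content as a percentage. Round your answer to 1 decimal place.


Step 1: OM% = 100 * LOI / sample mass
Step 2: OM = 100 * 5.8 / 186.5
Step 3: OM = 3.1%

3.1


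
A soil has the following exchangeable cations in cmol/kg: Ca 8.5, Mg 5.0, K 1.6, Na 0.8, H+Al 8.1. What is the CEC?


Step 1: CEC = Ca + Mg + K + Na + (H+Al)
Step 2: CEC = 8.5 + 5.0 + 1.6 + 0.8 + 8.1
Step 3: CEC = 24.0 cmol/kg

24.0


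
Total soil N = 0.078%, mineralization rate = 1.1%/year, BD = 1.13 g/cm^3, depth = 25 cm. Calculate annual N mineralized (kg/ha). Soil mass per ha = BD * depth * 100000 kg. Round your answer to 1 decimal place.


Step 1: Soil mass per ha = BD * depth * 100000 = 1.13 * 25 * 100000 = 2825000 kg
Step 2: Total N pool = soil mass * N%/100 = 2825000 * 0.078/100 = 2203.5 kg/ha
Step 3: N mineralized = N pool * rate%/100 = 2203.5 * 1.1/100 = 24.2 kg/ha/yr

24.2


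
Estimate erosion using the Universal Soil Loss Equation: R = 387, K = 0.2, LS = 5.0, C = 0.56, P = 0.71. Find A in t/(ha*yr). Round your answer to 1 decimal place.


Step 1: A = R * K * LS * C * P
Step 2: R * K = 387 * 0.2 = 77.4
Step 3: (R*K) * LS = 77.4 * 5.0 = 387.0
Step 4: * C * P = 387.0 * 0.56 * 0.71 = 153.9
Step 5: A = 153.9 t/(ha*yr)

153.9


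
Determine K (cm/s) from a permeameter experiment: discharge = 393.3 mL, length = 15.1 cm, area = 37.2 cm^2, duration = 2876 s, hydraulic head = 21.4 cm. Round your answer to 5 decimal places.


Step 1: K = Q * L / (A * t * h)
Step 2: Numerator = 393.3 * 15.1 = 5938.83
Step 3: Denominator = 37.2 * 2876 * 21.4 = 2289526.08
Step 4: K = 5938.83 / 2289526.08 = 0.00259 cm/s

0.00259


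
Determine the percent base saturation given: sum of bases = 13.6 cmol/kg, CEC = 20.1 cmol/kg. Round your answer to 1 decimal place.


Step 1: BS = 100 * (sum of bases) / CEC
Step 2: BS = 100 * 13.6 / 20.1
Step 3: BS = 67.7%

67.7


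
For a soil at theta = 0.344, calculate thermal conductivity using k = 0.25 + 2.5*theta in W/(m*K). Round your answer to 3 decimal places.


Step 1: k = 0.25 + 2.5 * theta
Step 2: k = 0.25 + 2.5 * 0.344
Step 3: k = 0.25 + 0.86
Step 4: k = 1.11 W/(m*K)

1.11


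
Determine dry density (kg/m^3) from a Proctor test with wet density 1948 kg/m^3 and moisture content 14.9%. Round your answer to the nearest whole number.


Step 1: Dry density = wet density / (1 + w/100)
Step 2: Dry density = 1948 / (1 + 14.9/100)
Step 3: Dry density = 1948 / 1.149
Step 4: Dry density = 1695 kg/m^3

1695


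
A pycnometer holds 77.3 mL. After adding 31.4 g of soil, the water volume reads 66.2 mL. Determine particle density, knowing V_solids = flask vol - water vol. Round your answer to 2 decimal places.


Step 1: Volume of solids = flask volume - water volume with soil
Step 2: V_solids = 77.3 - 66.2 = 11.1 mL
Step 3: Particle density = mass / V_solids = 31.4 / 11.1 = 2.83 g/cm^3

2.83


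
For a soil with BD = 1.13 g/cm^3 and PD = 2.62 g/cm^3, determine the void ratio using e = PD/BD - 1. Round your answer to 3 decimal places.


Step 1: e = PD / BD - 1
Step 2: e = 2.62 / 1.13 - 1
Step 3: e = 2.31858 - 1
Step 4: e = 1.319

1.319


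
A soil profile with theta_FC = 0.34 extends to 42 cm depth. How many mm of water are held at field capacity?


Step 1: Water (mm) = theta_FC * depth (cm) * 10
Step 2: Water = 0.34 * 42 * 10
Step 3: Water = 142.8 mm

142.8


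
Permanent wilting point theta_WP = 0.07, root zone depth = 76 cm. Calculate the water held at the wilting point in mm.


Step 1: Water (mm) = theta_WP * depth * 10
Step 2: Water = 0.07 * 76 * 10
Step 3: Water = 53.2 mm

53.2


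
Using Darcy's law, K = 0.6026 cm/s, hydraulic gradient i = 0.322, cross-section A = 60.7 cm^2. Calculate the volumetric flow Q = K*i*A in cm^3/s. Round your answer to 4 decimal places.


Step 1: Apply Darcy's law: Q = K * i * A
Step 2: Q = 0.6026 * 0.322 * 60.7
Step 3: Q = 11.7781 cm^3/s

11.7781


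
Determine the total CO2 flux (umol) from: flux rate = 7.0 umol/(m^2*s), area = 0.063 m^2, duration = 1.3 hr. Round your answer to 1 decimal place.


Step 1: Convert time to seconds: 1.3 hr * 3600 = 4680.0 s
Step 2: Total = flux * area * time_s
Step 3: Total = 7.0 * 0.063 * 4680.0
Step 4: Total = 2063.9 umol

2063.9


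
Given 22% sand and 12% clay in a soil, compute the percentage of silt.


Step 1: sand + silt + clay = 100%
Step 2: silt = 100 - sand - clay
Step 3: silt = 100 - 22 - 12
Step 4: silt = 66%

66


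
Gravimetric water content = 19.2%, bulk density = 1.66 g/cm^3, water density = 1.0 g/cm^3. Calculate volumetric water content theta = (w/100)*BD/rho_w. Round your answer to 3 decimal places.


Step 1: theta = (w / 100) * BD / rho_w
Step 2: theta = (19.2 / 100) * 1.66 / 1.0
Step 3: theta = 0.192 * 1.66
Step 4: theta = 0.319

0.319


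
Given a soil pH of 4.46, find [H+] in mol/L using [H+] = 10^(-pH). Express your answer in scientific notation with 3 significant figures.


Step 1: [H+] = 10^(-pH)
Step 2: [H+] = 10^(-4.46)
Step 3: [H+] = 3.47e-05 mol/L

3.47e-05


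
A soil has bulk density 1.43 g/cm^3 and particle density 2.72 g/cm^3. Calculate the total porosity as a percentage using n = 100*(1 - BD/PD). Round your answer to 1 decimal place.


Step 1: Formula: n = 100 * (1 - BD / PD)
Step 2: n = 100 * (1 - 1.43 / 2.72)
Step 3: n = 100 * (1 - 0.52574)
Step 4: n = 47.4%

47.4


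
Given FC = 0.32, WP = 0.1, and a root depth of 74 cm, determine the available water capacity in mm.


Step 1: Available water = (FC - WP) * depth * 10
Step 2: AW = (0.32 - 0.1) * 74 * 10
Step 3: AW = 0.22 * 74 * 10
Step 4: AW = 162.8 mm

162.8


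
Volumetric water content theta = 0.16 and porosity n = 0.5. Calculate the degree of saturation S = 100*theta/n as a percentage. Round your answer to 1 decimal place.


Step 1: S = 100 * theta_v / n
Step 2: S = 100 * 0.16 / 0.5
Step 3: S = 32.0%

32.0


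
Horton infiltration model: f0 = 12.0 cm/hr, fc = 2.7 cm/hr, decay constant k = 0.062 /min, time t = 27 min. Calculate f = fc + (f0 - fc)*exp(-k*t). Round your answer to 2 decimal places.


Step 1: f = fc + (f0 - fc) * exp(-k * t)
Step 2: exp(-0.062 * 27) = 0.187496
Step 3: f = 2.7 + (12.0 - 2.7) * 0.187496
Step 4: f = 2.7 + 9.3 * 0.187496
Step 5: f = 4.44 cm/hr

4.44


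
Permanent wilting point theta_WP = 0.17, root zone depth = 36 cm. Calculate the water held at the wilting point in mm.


Step 1: Water (mm) = theta_WP * depth * 10
Step 2: Water = 0.17 * 36 * 10
Step 3: Water = 61.2 mm

61.2


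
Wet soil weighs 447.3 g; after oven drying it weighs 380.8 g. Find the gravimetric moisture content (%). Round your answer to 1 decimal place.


Step 1: Water mass = wet - dry = 447.3 - 380.8 = 66.5 g
Step 2: w = 100 * water mass / dry mass
Step 3: w = 100 * 66.5 / 380.8 = 17.5%

17.5


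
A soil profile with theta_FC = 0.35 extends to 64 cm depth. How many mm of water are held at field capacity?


Step 1: Water (mm) = theta_FC * depth (cm) * 10
Step 2: Water = 0.35 * 64 * 10
Step 3: Water = 224.0 mm

224.0


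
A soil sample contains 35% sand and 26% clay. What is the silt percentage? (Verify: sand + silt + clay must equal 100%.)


Step 1: sand + silt + clay = 100%
Step 2: silt = 100 - sand - clay
Step 3: silt = 100 - 35 - 26
Step 4: silt = 39%

39


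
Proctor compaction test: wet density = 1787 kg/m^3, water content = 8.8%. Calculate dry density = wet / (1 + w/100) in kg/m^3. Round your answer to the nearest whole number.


Step 1: Dry density = wet density / (1 + w/100)
Step 2: Dry density = 1787 / (1 + 8.8/100)
Step 3: Dry density = 1787 / 1.088
Step 4: Dry density = 1642 kg/m^3

1642


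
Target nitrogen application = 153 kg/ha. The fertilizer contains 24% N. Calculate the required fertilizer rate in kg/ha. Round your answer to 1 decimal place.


Step 1: Fertilizer rate = target N / (N content / 100)
Step 2: Rate = 153 / (24 / 100)
Step 3: Rate = 153 / 0.24
Step 4: Rate = 637.5 kg/ha

637.5


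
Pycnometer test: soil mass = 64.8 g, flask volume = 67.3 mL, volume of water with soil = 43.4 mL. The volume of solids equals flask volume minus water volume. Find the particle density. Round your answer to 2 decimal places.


Step 1: Volume of solids = flask volume - water volume with soil
Step 2: V_solids = 67.3 - 43.4 = 23.9 mL
Step 3: Particle density = mass / V_solids = 64.8 / 23.9 = 2.71 g/cm^3

2.71


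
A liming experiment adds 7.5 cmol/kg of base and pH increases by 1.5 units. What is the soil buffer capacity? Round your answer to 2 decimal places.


Step 1: BC = change in base / change in pH
Step 2: BC = 7.5 / 1.5
Step 3: BC = 5.0 cmol/(kg*pH unit)

5.0


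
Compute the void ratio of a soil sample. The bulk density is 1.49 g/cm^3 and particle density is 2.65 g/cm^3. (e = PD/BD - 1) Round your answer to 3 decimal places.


Step 1: e = PD / BD - 1
Step 2: e = 2.65 / 1.49 - 1
Step 3: e = 1.77852 - 1
Step 4: e = 0.779

0.779


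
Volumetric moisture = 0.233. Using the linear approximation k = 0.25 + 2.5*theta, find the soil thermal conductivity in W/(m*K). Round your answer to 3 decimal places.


Step 1: k = 0.25 + 2.5 * theta
Step 2: k = 0.25 + 2.5 * 0.233
Step 3: k = 0.25 + 0.583
Step 4: k = 0.833 W/(m*K)

0.833


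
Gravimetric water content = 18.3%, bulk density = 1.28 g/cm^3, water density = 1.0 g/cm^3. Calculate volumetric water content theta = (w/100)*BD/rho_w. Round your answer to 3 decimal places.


Step 1: theta = (w / 100) * BD / rho_w
Step 2: theta = (18.3 / 100) * 1.28 / 1.0
Step 3: theta = 0.183 * 1.28
Step 4: theta = 0.234

0.234


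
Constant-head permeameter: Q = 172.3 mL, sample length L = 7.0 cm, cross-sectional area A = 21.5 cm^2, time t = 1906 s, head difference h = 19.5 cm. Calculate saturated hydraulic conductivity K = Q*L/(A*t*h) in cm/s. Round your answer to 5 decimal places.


Step 1: K = Q * L / (A * t * h)
Step 2: Numerator = 172.3 * 7.0 = 1206.1
Step 3: Denominator = 21.5 * 1906 * 19.5 = 799090.5
Step 4: K = 1206.1 / 799090.5 = 0.00151 cm/s

0.00151


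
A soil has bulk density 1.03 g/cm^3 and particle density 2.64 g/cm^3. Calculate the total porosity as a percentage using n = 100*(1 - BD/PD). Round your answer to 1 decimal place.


Step 1: Formula: n = 100 * (1 - BD / PD)
Step 2: n = 100 * (1 - 1.03 / 2.64)
Step 3: n = 100 * (1 - 0.39015)
Step 4: n = 61.0%

61.0


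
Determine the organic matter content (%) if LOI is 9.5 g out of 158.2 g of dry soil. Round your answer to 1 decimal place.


Step 1: OM% = 100 * LOI / sample mass
Step 2: OM = 100 * 9.5 / 158.2
Step 3: OM = 6.0%

6.0


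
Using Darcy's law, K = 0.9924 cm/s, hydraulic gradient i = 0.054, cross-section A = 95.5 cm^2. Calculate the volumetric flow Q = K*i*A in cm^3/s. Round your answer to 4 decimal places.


Step 1: Apply Darcy's law: Q = K * i * A
Step 2: Q = 0.9924 * 0.054 * 95.5
Step 3: Q = 5.1178 cm^3/s

5.1178


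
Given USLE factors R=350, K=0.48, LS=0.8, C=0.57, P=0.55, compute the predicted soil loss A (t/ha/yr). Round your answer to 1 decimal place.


Step 1: A = R * K * LS * C * P
Step 2: R * K = 350 * 0.48 = 168.0
Step 3: (R*K) * LS = 168.0 * 0.8 = 134.4
Step 4: * C * P = 134.4 * 0.57 * 0.55 = 42.1
Step 5: A = 42.1 t/(ha*yr)

42.1


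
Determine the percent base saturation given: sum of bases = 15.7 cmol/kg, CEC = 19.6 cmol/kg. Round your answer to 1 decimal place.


Step 1: BS = 100 * (sum of bases) / CEC
Step 2: BS = 100 * 15.7 / 19.6
Step 3: BS = 80.1%

80.1


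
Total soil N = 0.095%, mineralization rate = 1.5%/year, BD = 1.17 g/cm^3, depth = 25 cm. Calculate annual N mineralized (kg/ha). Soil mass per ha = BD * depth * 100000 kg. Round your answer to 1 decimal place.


Step 1: Soil mass per ha = BD * depth * 100000 = 1.17 * 25 * 100000 = 2925000 kg
Step 2: Total N pool = soil mass * N%/100 = 2925000 * 0.095/100 = 2778.75 kg/ha
Step 3: N mineralized = N pool * rate%/100 = 2778.75 * 1.5/100 = 41.7 kg/ha/yr

41.7


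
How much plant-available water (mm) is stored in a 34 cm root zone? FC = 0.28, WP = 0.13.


Step 1: Available water = (FC - WP) * depth * 10
Step 2: AW = (0.28 - 0.13) * 34 * 10
Step 3: AW = 0.15 * 34 * 10
Step 4: AW = 51.0 mm

51.0


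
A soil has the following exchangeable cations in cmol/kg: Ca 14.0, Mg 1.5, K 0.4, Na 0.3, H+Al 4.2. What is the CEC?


Step 1: CEC = Ca + Mg + K + Na + (H+Al)
Step 2: CEC = 14.0 + 1.5 + 0.4 + 0.3 + 4.2
Step 3: CEC = 20.4 cmol/kg

20.4


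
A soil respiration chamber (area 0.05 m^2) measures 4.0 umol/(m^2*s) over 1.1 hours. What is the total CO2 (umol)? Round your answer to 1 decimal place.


Step 1: Convert time to seconds: 1.1 hr * 3600 = 3960.0 s
Step 2: Total = flux * area * time_s
Step 3: Total = 4.0 * 0.05 * 3960.0
Step 4: Total = 792.0 umol

792.0


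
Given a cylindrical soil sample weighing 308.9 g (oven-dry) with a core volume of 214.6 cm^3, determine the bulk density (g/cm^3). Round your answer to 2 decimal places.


Step 1: Identify the formula: BD = dry mass / volume
Step 2: Substitute values: BD = 308.9 / 214.6
Step 3: BD = 1.44 g/cm^3

1.44


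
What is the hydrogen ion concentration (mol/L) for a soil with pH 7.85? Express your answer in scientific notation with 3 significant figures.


Step 1: [H+] = 10^(-pH)
Step 2: [H+] = 10^(-7.85)
Step 3: [H+] = 1.41e-08 mol/L

1.41e-08


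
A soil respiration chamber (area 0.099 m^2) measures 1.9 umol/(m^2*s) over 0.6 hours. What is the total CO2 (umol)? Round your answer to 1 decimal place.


Step 1: Convert time to seconds: 0.6 hr * 3600 = 2160.0 s
Step 2: Total = flux * area * time_s
Step 3: Total = 1.9 * 0.099 * 2160.0
Step 4: Total = 406.3 umol

406.3


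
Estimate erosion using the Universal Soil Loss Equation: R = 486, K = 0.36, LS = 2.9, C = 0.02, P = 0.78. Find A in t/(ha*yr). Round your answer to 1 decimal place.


Step 1: A = R * K * LS * C * P
Step 2: R * K = 486 * 0.36 = 174.96
Step 3: (R*K) * LS = 174.96 * 2.9 = 507.384
Step 4: * C * P = 507.384 * 0.02 * 0.78 = 7.9
Step 5: A = 7.9 t/(ha*yr)

7.9


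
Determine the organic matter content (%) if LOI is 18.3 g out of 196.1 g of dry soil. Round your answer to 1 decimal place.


Step 1: OM% = 100 * LOI / sample mass
Step 2: OM = 100 * 18.3 / 196.1
Step 3: OM = 9.3%

9.3


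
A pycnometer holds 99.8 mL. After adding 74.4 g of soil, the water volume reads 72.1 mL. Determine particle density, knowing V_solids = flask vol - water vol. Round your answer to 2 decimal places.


Step 1: Volume of solids = flask volume - water volume with soil
Step 2: V_solids = 99.8 - 72.1 = 27.7 mL
Step 3: Particle density = mass / V_solids = 74.4 / 27.7 = 2.69 g/cm^3

2.69


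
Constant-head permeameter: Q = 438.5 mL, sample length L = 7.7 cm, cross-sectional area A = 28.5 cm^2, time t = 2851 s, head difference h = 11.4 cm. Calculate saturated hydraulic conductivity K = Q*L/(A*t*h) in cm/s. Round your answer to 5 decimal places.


Step 1: K = Q * L / (A * t * h)
Step 2: Numerator = 438.5 * 7.7 = 3376.45
Step 3: Denominator = 28.5 * 2851 * 11.4 = 926289.9
Step 4: K = 3376.45 / 926289.9 = 0.00365 cm/s

0.00365


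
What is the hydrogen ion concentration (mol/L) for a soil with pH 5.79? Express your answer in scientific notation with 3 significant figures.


Step 1: [H+] = 10^(-pH)
Step 2: [H+] = 10^(-5.79)
Step 3: [H+] = 1.62e-06 mol/L

1.62e-06


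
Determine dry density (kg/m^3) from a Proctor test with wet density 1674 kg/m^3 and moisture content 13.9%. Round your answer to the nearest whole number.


Step 1: Dry density = wet density / (1 + w/100)
Step 2: Dry density = 1674 / (1 + 13.9/100)
Step 3: Dry density = 1674 / 1.139
Step 4: Dry density = 1470 kg/m^3

1470


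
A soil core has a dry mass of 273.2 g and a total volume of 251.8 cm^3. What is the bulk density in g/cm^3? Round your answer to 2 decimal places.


Step 1: Identify the formula: BD = dry mass / volume
Step 2: Substitute values: BD = 273.2 / 251.8
Step 3: BD = 1.08 g/cm^3

1.08


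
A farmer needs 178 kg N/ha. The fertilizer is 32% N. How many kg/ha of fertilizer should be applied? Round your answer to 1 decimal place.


Step 1: Fertilizer rate = target N / (N content / 100)
Step 2: Rate = 178 / (32 / 100)
Step 3: Rate = 178 / 0.32
Step 4: Rate = 556.3 kg/ha

556.3


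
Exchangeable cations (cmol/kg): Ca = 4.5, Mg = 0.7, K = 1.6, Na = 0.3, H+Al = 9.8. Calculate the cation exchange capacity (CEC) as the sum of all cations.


Step 1: CEC = Ca + Mg + K + Na + (H+Al)
Step 2: CEC = 4.5 + 0.7 + 1.6 + 0.3 + 9.8
Step 3: CEC = 16.9 cmol/kg

16.9


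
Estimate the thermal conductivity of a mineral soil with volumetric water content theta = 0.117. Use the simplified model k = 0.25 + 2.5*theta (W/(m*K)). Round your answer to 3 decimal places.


Step 1: k = 0.25 + 2.5 * theta
Step 2: k = 0.25 + 2.5 * 0.117
Step 3: k = 0.25 + 0.293
Step 4: k = 0.543 W/(m*K)

0.543


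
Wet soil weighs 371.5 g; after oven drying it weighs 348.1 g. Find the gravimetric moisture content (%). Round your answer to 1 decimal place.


Step 1: Water mass = wet - dry = 371.5 - 348.1 = 23.4 g
Step 2: w = 100 * water mass / dry mass
Step 3: w = 100 * 23.4 / 348.1 = 6.7%

6.7


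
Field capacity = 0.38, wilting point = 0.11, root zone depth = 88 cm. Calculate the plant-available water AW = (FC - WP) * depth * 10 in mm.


Step 1: Available water = (FC - WP) * depth * 10
Step 2: AW = (0.38 - 0.11) * 88 * 10
Step 3: AW = 0.27 * 88 * 10
Step 4: AW = 237.6 mm

237.6


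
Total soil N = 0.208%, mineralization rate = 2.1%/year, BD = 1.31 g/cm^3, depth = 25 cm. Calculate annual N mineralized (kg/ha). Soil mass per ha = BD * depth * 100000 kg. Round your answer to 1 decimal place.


Step 1: Soil mass per ha = BD * depth * 100000 = 1.31 * 25 * 100000 = 3275000 kg
Step 2: Total N pool = soil mass * N%/100 = 3275000 * 0.208/100 = 6812.0 kg/ha
Step 3: N mineralized = N pool * rate%/100 = 6812.0 * 2.1/100 = 143.1 kg/ha/yr

143.1


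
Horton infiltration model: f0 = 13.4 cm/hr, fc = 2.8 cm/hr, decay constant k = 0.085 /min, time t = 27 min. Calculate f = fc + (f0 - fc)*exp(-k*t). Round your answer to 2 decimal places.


Step 1: f = fc + (f0 - fc) * exp(-k * t)
Step 2: exp(-0.085 * 27) = 0.100761
Step 3: f = 2.8 + (13.4 - 2.8) * 0.100761
Step 4: f = 2.8 + 10.6 * 0.100761
Step 5: f = 3.87 cm/hr

3.87


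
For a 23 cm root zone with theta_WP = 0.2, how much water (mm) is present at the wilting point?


Step 1: Water (mm) = theta_WP * depth * 10
Step 2: Water = 0.2 * 23 * 10
Step 3: Water = 46.0 mm

46.0


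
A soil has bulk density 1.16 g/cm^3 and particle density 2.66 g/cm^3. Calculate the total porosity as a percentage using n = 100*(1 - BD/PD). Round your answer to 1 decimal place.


Step 1: Formula: n = 100 * (1 - BD / PD)
Step 2: n = 100 * (1 - 1.16 / 2.66)
Step 3: n = 100 * (1 - 0.43609)
Step 4: n = 56.4%

56.4


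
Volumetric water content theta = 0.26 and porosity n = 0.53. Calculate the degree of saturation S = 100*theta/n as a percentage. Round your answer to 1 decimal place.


Step 1: S = 100 * theta_v / n
Step 2: S = 100 * 0.26 / 0.53
Step 3: S = 49.1%

49.1


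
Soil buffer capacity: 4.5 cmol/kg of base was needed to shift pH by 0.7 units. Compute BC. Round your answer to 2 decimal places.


Step 1: BC = change in base / change in pH
Step 2: BC = 4.5 / 0.7
Step 3: BC = 6.43 cmol/(kg*pH unit)

6.43


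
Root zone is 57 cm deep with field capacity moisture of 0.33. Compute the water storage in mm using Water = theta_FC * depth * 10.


Step 1: Water (mm) = theta_FC * depth (cm) * 10
Step 2: Water = 0.33 * 57 * 10
Step 3: Water = 188.1 mm

188.1


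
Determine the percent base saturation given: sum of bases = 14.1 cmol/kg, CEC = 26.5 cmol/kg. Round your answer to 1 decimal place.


Step 1: BS = 100 * (sum of bases) / CEC
Step 2: BS = 100 * 14.1 / 26.5
Step 3: BS = 53.2%

53.2


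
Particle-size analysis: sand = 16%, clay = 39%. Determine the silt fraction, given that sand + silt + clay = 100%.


Step 1: sand + silt + clay = 100%
Step 2: silt = 100 - sand - clay
Step 3: silt = 100 - 16 - 39
Step 4: silt = 45%

45


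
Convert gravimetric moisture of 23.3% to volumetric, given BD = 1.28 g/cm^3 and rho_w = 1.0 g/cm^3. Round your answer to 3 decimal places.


Step 1: theta = (w / 100) * BD / rho_w
Step 2: theta = (23.3 / 100) * 1.28 / 1.0
Step 3: theta = 0.233 * 1.28
Step 4: theta = 0.298

0.298


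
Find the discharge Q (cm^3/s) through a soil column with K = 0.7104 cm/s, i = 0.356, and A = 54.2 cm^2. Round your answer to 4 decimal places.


Step 1: Apply Darcy's law: Q = K * i * A
Step 2: Q = 0.7104 * 0.356 * 54.2
Step 3: Q = 13.7073 cm^3/s

13.7073


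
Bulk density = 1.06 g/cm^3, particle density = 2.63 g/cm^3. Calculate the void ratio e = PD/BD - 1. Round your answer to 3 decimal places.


Step 1: e = PD / BD - 1
Step 2: e = 2.63 / 1.06 - 1
Step 3: e = 2.48113 - 1
Step 4: e = 1.481

1.481


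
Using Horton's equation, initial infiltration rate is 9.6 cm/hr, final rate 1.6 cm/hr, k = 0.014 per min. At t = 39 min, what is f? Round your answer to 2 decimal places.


Step 1: f = fc + (f0 - fc) * exp(-k * t)
Step 2: exp(-0.014 * 39) = 0.579262
Step 3: f = 1.6 + (9.6 - 1.6) * 0.579262
Step 4: f = 1.6 + 8.0 * 0.579262
Step 5: f = 6.23 cm/hr

6.23


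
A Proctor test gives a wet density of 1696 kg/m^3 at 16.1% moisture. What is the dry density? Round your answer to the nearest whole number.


Step 1: Dry density = wet density / (1 + w/100)
Step 2: Dry density = 1696 / (1 + 16.1/100)
Step 3: Dry density = 1696 / 1.161
Step 4: Dry density = 1461 kg/m^3

1461


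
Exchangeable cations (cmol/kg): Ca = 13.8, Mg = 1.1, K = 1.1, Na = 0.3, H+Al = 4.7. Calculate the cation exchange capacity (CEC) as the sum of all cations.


Step 1: CEC = Ca + Mg + K + Na + (H+Al)
Step 2: CEC = 13.8 + 1.1 + 1.1 + 0.3 + 4.7
Step 3: CEC = 21.0 cmol/kg

21.0


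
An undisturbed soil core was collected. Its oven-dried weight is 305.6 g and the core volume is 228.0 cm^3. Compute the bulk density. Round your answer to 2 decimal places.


Step 1: Identify the formula: BD = dry mass / volume
Step 2: Substitute values: BD = 305.6 / 228.0
Step 3: BD = 1.34 g/cm^3

1.34


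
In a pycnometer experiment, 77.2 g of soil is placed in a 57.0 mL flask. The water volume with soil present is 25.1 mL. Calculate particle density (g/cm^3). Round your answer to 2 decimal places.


Step 1: Volume of solids = flask volume - water volume with soil
Step 2: V_solids = 57.0 - 25.1 = 31.9 mL
Step 3: Particle density = mass / V_solids = 77.2 / 31.9 = 2.42 g/cm^3

2.42


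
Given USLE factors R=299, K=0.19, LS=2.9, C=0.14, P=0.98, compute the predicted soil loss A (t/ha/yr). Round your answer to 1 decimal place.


Step 1: A = R * K * LS * C * P
Step 2: R * K = 299 * 0.19 = 56.81
Step 3: (R*K) * LS = 56.81 * 2.9 = 164.749
Step 4: * C * P = 164.749 * 0.14 * 0.98 = 22.6
Step 5: A = 22.6 t/(ha*yr)

22.6


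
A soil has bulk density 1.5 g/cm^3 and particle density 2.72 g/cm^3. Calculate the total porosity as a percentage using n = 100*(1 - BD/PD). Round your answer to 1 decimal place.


Step 1: Formula: n = 100 * (1 - BD / PD)
Step 2: n = 100 * (1 - 1.5 / 2.72)
Step 3: n = 100 * (1 - 0.55147)
Step 4: n = 44.9%

44.9


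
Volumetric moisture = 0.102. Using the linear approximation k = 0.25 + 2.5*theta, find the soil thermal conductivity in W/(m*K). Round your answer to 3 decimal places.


Step 1: k = 0.25 + 2.5 * theta
Step 2: k = 0.25 + 2.5 * 0.102
Step 3: k = 0.25 + 0.255
Step 4: k = 0.505 W/(m*K)

0.505


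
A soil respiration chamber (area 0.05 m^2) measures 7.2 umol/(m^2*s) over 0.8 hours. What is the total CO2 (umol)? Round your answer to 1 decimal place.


Step 1: Convert time to seconds: 0.8 hr * 3600 = 2880.0 s
Step 2: Total = flux * area * time_s
Step 3: Total = 7.2 * 0.05 * 2880.0
Step 4: Total = 1036.8 umol

1036.8


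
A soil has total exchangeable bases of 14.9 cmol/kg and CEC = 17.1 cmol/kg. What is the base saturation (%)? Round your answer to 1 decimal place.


Step 1: BS = 100 * (sum of bases) / CEC
Step 2: BS = 100 * 14.9 / 17.1
Step 3: BS = 87.1%

87.1


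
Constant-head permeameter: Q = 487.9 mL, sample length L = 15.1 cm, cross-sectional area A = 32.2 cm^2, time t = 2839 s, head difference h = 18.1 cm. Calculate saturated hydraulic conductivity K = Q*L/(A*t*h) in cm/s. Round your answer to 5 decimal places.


Step 1: K = Q * L / (A * t * h)
Step 2: Numerator = 487.9 * 15.1 = 7367.29
Step 3: Denominator = 32.2 * 2839 * 18.1 = 1654625.98
Step 4: K = 7367.29 / 1654625.98 = 0.00445 cm/s

0.00445


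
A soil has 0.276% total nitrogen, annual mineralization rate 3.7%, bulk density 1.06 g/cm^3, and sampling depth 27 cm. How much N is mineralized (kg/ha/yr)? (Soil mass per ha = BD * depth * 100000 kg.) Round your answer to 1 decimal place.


Step 1: Soil mass per ha = BD * depth * 100000 = 1.06 * 27 * 100000 = 2862000 kg
Step 2: Total N pool = soil mass * N%/100 = 2862000 * 0.276/100 = 7899.12 kg/ha
Step 3: N mineralized = N pool * rate%/100 = 7899.12 * 3.7/100 = 292.3 kg/ha/yr

292.3


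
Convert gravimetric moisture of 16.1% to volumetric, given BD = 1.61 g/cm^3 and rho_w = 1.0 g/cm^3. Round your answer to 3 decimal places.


Step 1: theta = (w / 100) * BD / rho_w
Step 2: theta = (16.1 / 100) * 1.61 / 1.0
Step 3: theta = 0.161 * 1.61
Step 4: theta = 0.259

0.259


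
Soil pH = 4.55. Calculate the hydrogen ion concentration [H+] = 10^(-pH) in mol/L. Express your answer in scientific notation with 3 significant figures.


Step 1: [H+] = 10^(-pH)
Step 2: [H+] = 10^(-4.55)
Step 3: [H+] = 2.82e-05 mol/L

2.82e-05


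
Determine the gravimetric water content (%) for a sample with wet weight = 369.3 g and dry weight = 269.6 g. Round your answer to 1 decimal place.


Step 1: Water mass = wet - dry = 369.3 - 269.6 = 99.7 g
Step 2: w = 100 * water mass / dry mass
Step 3: w = 100 * 99.7 / 269.6 = 37.0%

37.0


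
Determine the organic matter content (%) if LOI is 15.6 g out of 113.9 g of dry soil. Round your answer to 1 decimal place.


Step 1: OM% = 100 * LOI / sample mass
Step 2: OM = 100 * 15.6 / 113.9
Step 3: OM = 13.7%

13.7


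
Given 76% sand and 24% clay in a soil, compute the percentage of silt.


Step 1: sand + silt + clay = 100%
Step 2: silt = 100 - sand - clay
Step 3: silt = 100 - 76 - 24
Step 4: silt = 0%

0


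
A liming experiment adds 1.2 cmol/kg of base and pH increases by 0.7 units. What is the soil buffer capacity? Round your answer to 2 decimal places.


Step 1: BC = change in base / change in pH
Step 2: BC = 1.2 / 0.7
Step 3: BC = 1.71 cmol/(kg*pH unit)

1.71


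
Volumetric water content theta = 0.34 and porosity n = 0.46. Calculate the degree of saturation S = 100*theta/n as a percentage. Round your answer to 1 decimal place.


Step 1: S = 100 * theta_v / n
Step 2: S = 100 * 0.34 / 0.46
Step 3: S = 73.9%

73.9


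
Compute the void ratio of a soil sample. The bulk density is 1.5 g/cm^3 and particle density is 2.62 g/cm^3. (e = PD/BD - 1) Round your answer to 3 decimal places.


Step 1: e = PD / BD - 1
Step 2: e = 2.62 / 1.5 - 1
Step 3: e = 1.74667 - 1
Step 4: e = 0.747

0.747


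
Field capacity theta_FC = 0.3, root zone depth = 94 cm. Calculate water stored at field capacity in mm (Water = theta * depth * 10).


Step 1: Water (mm) = theta_FC * depth (cm) * 10
Step 2: Water = 0.3 * 94 * 10
Step 3: Water = 282.0 mm

282.0


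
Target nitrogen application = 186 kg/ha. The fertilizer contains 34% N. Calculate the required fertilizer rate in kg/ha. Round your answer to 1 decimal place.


Step 1: Fertilizer rate = target N / (N content / 100)
Step 2: Rate = 186 / (34 / 100)
Step 3: Rate = 186 / 0.34
Step 4: Rate = 547.1 kg/ha

547.1


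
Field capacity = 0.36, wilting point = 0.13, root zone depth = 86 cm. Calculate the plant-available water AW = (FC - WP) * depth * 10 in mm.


Step 1: Available water = (FC - WP) * depth * 10
Step 2: AW = (0.36 - 0.13) * 86 * 10
Step 3: AW = 0.23 * 86 * 10
Step 4: AW = 197.8 mm

197.8
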